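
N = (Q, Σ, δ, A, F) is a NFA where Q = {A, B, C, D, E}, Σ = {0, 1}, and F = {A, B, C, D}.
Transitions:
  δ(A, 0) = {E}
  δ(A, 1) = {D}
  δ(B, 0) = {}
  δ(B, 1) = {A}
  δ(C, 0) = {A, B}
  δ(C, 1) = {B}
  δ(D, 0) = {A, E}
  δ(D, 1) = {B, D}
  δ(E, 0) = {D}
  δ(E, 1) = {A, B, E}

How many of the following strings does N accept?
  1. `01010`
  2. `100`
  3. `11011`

`01010`: accepted
`100`: accepted
`11011`: accepted

3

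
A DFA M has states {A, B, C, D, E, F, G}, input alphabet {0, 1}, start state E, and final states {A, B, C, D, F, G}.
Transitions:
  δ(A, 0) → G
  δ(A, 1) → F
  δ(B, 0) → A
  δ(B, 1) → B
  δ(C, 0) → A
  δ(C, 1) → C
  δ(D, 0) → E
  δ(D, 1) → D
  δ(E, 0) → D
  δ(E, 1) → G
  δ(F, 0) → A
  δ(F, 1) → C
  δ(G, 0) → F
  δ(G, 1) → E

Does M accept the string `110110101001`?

E --1--> G
G --1--> E
E --0--> D
D --1--> D
D --1--> D
D --0--> E
E --1--> G
G --0--> F
F --1--> C
C --0--> A
A --0--> G
G --1--> E
End in state E, which is not an accepting state.

rejected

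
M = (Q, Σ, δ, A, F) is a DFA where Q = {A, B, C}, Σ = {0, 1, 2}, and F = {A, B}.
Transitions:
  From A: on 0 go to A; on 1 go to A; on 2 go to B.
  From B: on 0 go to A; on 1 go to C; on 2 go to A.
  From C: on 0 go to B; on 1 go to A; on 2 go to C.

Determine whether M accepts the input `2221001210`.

A --2--> B
B --2--> A
A --2--> B
B --1--> C
C --0--> B
B --0--> A
A --1--> A
A --2--> B
B --1--> C
C --0--> B
End in state B, which is an accepting state.

accepted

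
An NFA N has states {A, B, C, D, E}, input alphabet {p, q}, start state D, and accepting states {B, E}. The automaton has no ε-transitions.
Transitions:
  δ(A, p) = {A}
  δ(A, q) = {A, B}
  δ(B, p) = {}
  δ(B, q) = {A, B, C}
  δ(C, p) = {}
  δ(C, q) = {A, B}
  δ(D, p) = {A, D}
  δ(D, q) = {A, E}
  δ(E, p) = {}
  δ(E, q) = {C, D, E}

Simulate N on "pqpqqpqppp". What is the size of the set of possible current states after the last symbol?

Start: {D}
read p: {A, D}
read q: {A, B, E}
read p: {A}
read q: {A, B}
read q: {A, B, C}
read p: {A}
read q: {A, B}
read p: {A}
read p: {A}
read p: {A}
Final reachable set {A} has 1 state.

1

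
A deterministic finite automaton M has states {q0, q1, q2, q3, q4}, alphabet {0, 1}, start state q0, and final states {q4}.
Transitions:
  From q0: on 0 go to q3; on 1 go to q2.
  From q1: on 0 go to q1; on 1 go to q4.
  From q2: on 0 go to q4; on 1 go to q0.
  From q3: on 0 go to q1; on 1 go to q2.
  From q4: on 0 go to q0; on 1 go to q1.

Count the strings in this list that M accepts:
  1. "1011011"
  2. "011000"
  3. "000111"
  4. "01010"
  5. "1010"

"1011011": rejected
"011000": rejected
"000111": accepted
"01010": rejected
"1010": rejected

1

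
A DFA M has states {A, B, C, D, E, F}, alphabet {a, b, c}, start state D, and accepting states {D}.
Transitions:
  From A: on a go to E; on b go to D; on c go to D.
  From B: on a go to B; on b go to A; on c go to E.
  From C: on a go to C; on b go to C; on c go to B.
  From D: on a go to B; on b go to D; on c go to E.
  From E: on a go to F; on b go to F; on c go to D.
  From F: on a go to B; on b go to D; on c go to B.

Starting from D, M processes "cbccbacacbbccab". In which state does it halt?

D --c--> E
E --b--> F
F --c--> B
B --c--> E
E --b--> F
F --a--> B
B --c--> E
E --a--> F
F --c--> B
B --b--> A
A --b--> D
D --c--> E
E --c--> D
D --a--> B
B --b--> A

A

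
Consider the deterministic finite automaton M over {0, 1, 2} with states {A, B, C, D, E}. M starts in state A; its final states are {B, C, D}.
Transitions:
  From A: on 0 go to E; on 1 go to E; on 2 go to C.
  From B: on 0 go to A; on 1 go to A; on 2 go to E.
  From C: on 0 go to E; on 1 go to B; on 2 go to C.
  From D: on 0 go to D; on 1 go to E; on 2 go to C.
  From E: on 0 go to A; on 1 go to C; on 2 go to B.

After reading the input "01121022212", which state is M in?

A --0--> E
E --1--> C
C --1--> B
B --2--> E
E --1--> C
C --0--> E
E --2--> B
B --2--> E
E --2--> B
B --1--> A
A --2--> C

C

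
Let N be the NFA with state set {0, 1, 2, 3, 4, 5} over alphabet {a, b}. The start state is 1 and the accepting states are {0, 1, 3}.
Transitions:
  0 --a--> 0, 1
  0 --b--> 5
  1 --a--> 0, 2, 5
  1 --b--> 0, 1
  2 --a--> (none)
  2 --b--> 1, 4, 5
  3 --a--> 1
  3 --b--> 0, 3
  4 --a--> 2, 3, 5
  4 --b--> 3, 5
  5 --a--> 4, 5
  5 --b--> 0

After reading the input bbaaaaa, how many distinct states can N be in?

Start: {1}
read b: {0, 1}
read b: {0, 1, 5}
read a: {0, 1, 2, 4, 5}
read a: {0, 1, 2, 3, 4, 5}
read a: {0, 1, 2, 3, 4, 5}
read a: {0, 1, 2, 3, 4, 5}
read a: {0, 1, 2, 3, 4, 5}
Final reachable set {0, 1, 2, 3, 4, 5} has 6 states.

6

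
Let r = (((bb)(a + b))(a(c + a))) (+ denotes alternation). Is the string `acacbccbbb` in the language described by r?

No split of acacbccbbb into u·v has ((bb)(a+b)) matching u and (a(c+a)) matching v.

no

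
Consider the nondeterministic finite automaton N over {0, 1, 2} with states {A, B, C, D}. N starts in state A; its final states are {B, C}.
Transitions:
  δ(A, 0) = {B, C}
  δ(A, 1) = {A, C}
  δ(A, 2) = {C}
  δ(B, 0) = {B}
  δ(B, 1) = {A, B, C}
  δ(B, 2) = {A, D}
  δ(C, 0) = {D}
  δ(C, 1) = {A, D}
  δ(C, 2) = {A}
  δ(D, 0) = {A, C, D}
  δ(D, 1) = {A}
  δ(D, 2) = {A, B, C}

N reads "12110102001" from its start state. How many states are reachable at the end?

Start: {A}
read 1: {A, C}
read 2: {A, C}
read 1: {A, C, D}
read 1: {A, C, D}
read 0: {A, B, C, D}
read 1: {A, B, C, D}
read 0: {A, B, C, D}
read 2: {A, B, C, D}
read 0: {A, B, C, D}
read 0: {A, B, C, D}
read 1: {A, B, C, D}
Final reachable set {A, B, C, D} has 4 states.

4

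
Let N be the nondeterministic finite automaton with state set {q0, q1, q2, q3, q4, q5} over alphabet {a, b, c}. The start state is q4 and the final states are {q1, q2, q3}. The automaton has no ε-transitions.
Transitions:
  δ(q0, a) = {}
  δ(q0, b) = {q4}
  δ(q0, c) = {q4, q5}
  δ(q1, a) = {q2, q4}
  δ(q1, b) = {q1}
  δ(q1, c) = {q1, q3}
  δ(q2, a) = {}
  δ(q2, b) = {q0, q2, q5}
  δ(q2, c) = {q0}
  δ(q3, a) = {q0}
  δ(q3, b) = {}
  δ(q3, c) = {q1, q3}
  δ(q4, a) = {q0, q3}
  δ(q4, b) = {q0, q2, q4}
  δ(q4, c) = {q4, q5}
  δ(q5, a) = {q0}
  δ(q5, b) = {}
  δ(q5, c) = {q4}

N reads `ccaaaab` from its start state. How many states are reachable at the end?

Start: {q4}
read c: {q4, q5}
read c: {q4, q5}
read a: {q0, q3}
read a: {q0}
read a: {}
The reachable set is empty and stays empty for the remaining 2 symbols.
Final reachable set {} has 0 states.

0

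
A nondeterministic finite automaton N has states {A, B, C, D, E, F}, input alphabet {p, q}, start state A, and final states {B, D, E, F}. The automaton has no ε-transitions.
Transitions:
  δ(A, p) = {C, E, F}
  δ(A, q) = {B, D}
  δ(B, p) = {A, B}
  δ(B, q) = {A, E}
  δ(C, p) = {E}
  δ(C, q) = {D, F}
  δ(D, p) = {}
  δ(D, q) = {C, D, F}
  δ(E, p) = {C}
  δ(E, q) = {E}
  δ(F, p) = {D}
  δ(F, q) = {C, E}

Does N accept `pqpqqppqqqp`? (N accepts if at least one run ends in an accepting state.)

accepted

Start: {A}
read p: {C, E, F}
read q: {C, D, E, F}
read p: {C, D, E}
read q: {C, D, E, F}
read q: {C, D, E, F}
read p: {C, D, E}
read p: {C, E}
read q: {D, E, F}
read q: {C, D, E, F}
read q: {C, D, E, F}
read p: {C, D, E}
Reachable ∩ accepting = {D, E} — nonempty.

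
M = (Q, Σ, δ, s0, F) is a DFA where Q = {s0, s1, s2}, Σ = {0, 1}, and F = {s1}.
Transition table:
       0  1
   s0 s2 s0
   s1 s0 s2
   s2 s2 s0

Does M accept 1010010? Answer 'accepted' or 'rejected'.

s0 --1--> s0
s0 --0--> s2
s2 --1--> s0
s0 --0--> s2
s2 --0--> s2
s2 --1--> s0
s0 --0--> s2
End in state s2, which is not an accepting state.

rejected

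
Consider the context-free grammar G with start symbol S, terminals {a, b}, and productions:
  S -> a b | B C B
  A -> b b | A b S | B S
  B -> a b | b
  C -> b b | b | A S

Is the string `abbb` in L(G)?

S ⇒ BCB ⇒ abCB ⇒ abbB ⇒ abbb

yes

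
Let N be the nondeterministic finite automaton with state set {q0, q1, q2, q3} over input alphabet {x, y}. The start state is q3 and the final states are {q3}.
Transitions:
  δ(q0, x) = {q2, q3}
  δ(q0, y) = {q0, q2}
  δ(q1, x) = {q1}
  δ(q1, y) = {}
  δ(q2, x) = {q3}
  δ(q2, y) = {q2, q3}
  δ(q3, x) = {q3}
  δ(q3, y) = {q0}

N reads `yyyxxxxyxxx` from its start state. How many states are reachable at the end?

Start: {q3}
read y: {q0}
read y: {q0, q2}
read y: {q0, q2, q3}
read x: {q2, q3}
read x: {q3}
read x: {q3}
read x: {q3}
read y: {q0}
read x: {q2, q3}
read x: {q3}
read x: {q3}
Final reachable set {q3} has 1 state.

1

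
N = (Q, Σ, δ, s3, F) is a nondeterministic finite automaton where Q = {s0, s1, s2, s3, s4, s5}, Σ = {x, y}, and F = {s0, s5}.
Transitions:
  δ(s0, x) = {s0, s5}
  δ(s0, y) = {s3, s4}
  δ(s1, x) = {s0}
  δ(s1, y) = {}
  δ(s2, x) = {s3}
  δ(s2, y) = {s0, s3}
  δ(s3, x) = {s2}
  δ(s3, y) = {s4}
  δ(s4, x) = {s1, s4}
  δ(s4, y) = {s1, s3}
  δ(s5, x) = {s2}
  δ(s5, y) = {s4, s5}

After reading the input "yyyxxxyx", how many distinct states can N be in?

4

Start: {s3}
read y: {s4}
read y: {s1, s3}
read y: {s4}
read x: {s1, s4}
read x: {s0, s1, s4}
read x: {s0, s1, s4, s5}
read y: {s1, s3, s4, s5}
read x: {s0, s1, s2, s4}
Final reachable set {s0, s1, s2, s4} has 4 states.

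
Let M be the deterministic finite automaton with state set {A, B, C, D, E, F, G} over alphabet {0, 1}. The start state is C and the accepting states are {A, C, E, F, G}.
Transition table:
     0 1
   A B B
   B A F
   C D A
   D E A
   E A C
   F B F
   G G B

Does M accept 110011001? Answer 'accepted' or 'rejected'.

C --1--> A
A --1--> B
B --0--> A
A --0--> B
B --1--> F
F --1--> F
F --0--> B
B --0--> A
A --1--> B
End in state B, which is not an accepting state.

rejected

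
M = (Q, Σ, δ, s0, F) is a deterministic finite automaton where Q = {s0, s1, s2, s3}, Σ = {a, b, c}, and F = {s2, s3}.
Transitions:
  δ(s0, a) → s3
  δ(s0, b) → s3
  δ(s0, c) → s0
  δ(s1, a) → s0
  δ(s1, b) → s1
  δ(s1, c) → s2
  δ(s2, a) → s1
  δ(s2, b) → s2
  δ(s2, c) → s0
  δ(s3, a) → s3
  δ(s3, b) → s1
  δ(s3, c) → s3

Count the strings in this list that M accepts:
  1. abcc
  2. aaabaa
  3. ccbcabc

2

abcc: rejected
aaabaa: accepted
ccbcabc: accepted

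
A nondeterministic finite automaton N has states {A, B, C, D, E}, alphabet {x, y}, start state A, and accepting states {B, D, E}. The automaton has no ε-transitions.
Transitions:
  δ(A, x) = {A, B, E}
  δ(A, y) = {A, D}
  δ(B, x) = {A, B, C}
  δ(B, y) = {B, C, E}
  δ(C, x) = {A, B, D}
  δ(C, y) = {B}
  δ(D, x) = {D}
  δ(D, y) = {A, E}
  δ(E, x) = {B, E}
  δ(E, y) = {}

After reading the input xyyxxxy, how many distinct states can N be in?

Start: {A}
read x: {A, B, E}
read y: {A, B, C, D, E}
read y: {A, B, C, D, E}
read x: {A, B, C, D, E}
read x: {A, B, C, D, E}
read x: {A, B, C, D, E}
read y: {A, B, C, D, E}
Final reachable set {A, B, C, D, E} has 5 states.

5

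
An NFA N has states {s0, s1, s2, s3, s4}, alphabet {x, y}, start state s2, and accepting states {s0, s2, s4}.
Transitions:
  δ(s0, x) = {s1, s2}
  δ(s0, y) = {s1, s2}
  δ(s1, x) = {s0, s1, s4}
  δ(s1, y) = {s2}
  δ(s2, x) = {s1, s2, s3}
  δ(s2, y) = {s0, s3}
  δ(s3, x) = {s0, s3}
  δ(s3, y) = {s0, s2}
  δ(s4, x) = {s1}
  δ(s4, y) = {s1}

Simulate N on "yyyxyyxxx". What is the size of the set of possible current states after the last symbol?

5

Start: {s2}
read y: {s0, s3}
read y: {s0, s1, s2}
read y: {s0, s1, s2, s3}
read x: {s0, s1, s2, s3, s4}
read y: {s0, s1, s2, s3}
read y: {s0, s1, s2, s3}
read x: {s0, s1, s2, s3, s4}
read x: {s0, s1, s2, s3, s4}
read x: {s0, s1, s2, s3, s4}
Final reachable set {s0, s1, s2, s3, s4} has 5 states.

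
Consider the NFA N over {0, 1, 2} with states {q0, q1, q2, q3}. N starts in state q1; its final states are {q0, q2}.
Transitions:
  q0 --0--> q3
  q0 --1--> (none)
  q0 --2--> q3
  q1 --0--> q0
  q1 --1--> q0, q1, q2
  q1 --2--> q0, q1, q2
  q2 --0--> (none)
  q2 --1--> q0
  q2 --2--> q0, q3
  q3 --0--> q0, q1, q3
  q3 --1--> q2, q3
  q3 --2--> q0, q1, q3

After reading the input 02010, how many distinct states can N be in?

3

Start: {q1}
read 0: {q0}
read 2: {q3}
read 0: {q0, q1, q3}
read 1: {q0, q1, q2, q3}
read 0: {q0, q1, q3}
Final reachable set {q0, q1, q3} has 3 states.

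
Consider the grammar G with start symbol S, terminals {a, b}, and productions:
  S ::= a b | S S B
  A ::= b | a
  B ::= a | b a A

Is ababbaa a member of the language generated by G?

S ⇒ SSB ⇒ abSB ⇒ ababB ⇒ ababbaA ⇒ ababbaa

yes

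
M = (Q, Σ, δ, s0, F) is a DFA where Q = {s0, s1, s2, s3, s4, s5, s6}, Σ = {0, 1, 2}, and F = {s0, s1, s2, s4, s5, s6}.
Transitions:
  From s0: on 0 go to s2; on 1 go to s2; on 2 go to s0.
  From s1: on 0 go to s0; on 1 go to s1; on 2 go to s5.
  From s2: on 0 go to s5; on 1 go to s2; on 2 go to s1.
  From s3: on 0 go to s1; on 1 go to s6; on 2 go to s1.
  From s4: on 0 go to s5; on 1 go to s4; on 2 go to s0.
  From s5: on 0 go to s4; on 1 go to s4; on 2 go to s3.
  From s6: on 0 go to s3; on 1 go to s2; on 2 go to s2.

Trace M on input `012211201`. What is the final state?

s0 --0--> s2
s2 --1--> s2
s2 --2--> s1
s1 --2--> s5
s5 --1--> s4
s4 --1--> s4
s4 --2--> s0
s0 --0--> s2
s2 --1--> s2

s2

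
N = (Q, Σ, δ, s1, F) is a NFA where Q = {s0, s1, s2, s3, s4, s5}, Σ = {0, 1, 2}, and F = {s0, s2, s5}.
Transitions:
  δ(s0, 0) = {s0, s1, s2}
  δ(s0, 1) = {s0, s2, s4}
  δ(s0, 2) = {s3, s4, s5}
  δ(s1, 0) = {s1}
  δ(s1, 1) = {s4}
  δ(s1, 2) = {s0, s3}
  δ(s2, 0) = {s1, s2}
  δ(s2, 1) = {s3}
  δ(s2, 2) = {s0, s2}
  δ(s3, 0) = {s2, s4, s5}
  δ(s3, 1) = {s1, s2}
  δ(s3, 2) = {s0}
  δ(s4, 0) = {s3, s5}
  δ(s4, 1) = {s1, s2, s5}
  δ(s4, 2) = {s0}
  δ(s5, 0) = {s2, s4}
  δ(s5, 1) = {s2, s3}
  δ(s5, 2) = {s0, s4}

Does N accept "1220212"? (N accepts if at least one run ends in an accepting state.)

accepted

Start: {s1}
read 1: {s4}
read 2: {s0}
read 2: {s3, s4, s5}
read 0: {s2, s3, s4, s5}
read 2: {s0, s2, s4}
read 1: {s0, s1, s2, s3, s4, s5}
read 2: {s0, s2, s3, s4, s5}
Reachable ∩ accepting = {s0, s2, s5} — nonempty.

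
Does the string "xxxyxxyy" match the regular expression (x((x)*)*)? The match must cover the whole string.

no

No split of xxxyxxyy into u·v has x matching u and ((x)*)* matching v.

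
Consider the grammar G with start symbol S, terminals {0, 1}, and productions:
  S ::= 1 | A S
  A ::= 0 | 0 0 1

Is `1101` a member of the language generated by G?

no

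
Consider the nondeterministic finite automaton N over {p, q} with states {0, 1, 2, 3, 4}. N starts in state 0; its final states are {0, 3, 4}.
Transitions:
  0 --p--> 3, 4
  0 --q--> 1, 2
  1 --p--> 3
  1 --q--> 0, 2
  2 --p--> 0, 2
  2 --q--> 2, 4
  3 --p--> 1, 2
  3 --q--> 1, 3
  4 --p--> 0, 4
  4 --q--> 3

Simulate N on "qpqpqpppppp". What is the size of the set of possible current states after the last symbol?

5

Start: {0}
read q: {1, 2}
read p: {0, 2, 3}
read q: {1, 2, 3, 4}
read p: {0, 1, 2, 3, 4}
read q: {0, 1, 2, 3, 4}
read p: {0, 1, 2, 3, 4}
read p: {0, 1, 2, 3, 4}
read p: {0, 1, 2, 3, 4}
read p: {0, 1, 2, 3, 4}
read p: {0, 1, 2, 3, 4}
read p: {0, 1, 2, 3, 4}
Final reachable set {0, 1, 2, 3, 4} has 5 states.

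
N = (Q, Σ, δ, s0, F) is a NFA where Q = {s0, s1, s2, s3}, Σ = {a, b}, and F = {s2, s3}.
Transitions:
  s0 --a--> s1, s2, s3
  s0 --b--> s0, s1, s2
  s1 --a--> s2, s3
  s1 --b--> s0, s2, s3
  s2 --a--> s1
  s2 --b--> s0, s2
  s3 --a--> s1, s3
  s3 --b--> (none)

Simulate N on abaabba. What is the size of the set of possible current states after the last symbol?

Start: {s0}
read a: {s1, s2, s3}
read b: {s0, s2, s3}
read a: {s1, s2, s3}
read a: {s1, s2, s3}
read b: {s0, s2, s3}
read b: {s0, s1, s2}
read a: {s1, s2, s3}
Final reachable set {s1, s2, s3} has 3 states.

3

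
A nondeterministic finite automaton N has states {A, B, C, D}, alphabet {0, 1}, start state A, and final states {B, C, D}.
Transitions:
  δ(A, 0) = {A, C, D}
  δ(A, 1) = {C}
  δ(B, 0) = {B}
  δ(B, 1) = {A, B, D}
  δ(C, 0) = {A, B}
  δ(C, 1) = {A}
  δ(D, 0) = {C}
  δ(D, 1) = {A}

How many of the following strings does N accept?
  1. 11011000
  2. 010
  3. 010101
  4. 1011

4

11011000: accepted
010: accepted
010101: accepted
1011: accepted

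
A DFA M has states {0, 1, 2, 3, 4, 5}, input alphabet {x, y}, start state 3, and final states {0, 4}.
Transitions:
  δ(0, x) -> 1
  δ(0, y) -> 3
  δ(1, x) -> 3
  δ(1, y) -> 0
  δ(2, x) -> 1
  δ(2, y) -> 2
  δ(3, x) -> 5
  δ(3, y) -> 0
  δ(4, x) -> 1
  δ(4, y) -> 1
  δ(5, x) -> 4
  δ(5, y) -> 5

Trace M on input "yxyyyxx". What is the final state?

3

3 --y--> 0
0 --x--> 1
1 --y--> 0
0 --y--> 3
3 --y--> 0
0 --x--> 1
1 --x--> 3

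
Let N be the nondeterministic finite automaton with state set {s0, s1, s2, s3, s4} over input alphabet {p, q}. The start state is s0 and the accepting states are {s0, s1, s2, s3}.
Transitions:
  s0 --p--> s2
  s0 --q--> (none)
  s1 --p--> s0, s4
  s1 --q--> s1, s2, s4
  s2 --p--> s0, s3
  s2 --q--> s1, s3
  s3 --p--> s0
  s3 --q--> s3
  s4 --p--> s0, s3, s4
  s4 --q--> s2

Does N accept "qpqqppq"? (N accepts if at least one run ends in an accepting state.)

Start: {s0}
read q: {}
The reachable set is empty and stays empty for the remaining 6 symbols.
Reachable ∩ accepting = {} — empty.

rejected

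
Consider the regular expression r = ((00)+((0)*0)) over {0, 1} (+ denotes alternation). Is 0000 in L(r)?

yes

The right alternative ((0)*0) matches 0000.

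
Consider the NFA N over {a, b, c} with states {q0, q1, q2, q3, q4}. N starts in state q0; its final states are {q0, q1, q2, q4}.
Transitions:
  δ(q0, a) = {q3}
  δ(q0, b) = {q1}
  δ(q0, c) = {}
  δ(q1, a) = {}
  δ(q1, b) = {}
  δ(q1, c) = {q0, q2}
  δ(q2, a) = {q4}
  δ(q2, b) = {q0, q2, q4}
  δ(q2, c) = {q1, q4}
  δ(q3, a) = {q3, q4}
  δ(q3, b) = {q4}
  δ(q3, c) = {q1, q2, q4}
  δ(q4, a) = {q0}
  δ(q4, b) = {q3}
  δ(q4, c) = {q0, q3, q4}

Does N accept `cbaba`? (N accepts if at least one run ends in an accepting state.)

rejected

Start: {q0}
read c: {}
The reachable set is empty and stays empty for the remaining 4 symbols.
Reachable ∩ accepting = {} — empty.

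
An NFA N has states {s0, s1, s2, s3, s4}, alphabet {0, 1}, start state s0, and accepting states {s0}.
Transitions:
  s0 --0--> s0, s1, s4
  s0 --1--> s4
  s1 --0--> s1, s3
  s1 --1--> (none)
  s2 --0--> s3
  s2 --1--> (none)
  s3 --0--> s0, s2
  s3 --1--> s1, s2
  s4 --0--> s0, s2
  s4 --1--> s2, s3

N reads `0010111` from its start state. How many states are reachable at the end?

2

Start: {s0}
read 0: {s0, s1, s4}
read 0: {s0, s1, s2, s3, s4}
read 1: {s1, s2, s3, s4}
read 0: {s0, s1, s2, s3}
read 1: {s1, s2, s4}
read 1: {s2, s3}
read 1: {s1, s2}
Final reachable set {s1, s2} has 2 states.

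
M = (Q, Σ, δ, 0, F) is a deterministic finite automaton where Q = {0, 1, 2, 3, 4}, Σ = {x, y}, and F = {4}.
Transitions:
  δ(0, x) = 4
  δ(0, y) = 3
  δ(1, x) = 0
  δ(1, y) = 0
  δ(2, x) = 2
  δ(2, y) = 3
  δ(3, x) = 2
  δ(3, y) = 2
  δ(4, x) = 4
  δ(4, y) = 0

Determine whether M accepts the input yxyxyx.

0 --y--> 3
3 --x--> 2
2 --y--> 3
3 --x--> 2
2 --y--> 3
3 --x--> 2
End in state 2, which is not an accepting state.

rejected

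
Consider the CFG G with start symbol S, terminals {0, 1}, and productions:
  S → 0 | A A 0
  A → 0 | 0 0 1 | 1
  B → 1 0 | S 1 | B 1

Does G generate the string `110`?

S ⇒ AA0 ⇒ 1A0 ⇒ 110

yes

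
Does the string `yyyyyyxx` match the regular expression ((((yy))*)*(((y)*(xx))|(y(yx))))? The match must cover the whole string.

yes

Split as ε·yyyyyyxx: (((yy))*)* matches ε and (((y)*(xx))|(y(yx))) matches yyyyyyxx.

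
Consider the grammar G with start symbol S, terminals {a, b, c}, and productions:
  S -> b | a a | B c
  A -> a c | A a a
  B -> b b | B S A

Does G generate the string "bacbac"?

no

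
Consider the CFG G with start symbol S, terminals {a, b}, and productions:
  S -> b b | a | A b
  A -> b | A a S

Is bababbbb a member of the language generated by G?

yes

S ⇒ Ab ⇒ AaSb ⇒ baSb ⇒ baAbb ⇒ baAaSbb ⇒ babaSbb ⇒ bababbbb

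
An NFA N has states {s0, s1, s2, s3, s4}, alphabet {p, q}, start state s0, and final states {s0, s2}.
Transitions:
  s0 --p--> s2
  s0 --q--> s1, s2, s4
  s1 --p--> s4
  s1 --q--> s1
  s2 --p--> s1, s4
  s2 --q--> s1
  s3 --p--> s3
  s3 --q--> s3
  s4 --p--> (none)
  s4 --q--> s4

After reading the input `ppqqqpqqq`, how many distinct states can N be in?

1

Start: {s0}
read p: {s2}
read p: {s1, s4}
read q: {s1, s4}
read q: {s1, s4}
read q: {s1, s4}
read p: {s4}
read q: {s4}
read q: {s4}
read q: {s4}
Final reachable set {s4} has 1 state.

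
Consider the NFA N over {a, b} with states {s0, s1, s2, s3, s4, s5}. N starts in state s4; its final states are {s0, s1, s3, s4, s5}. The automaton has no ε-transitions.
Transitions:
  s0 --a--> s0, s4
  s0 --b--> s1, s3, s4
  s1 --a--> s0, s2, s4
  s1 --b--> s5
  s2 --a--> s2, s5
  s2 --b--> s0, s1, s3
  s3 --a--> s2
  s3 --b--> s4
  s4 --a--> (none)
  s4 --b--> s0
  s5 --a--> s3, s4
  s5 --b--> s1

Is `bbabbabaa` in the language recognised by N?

Start: {s4}
read b: {s0}
read b: {s1, s3, s4}
read a: {s0, s2, s4}
read b: {s0, s1, s3, s4}
read b: {s0, s1, s3, s4, s5}
read a: {s0, s2, s3, s4}
read b: {s0, s1, s3, s4}
read a: {s0, s2, s4}
read a: {s0, s2, s4, s5}
Reachable ∩ accepting = {s0, s4, s5} — nonempty.

accepted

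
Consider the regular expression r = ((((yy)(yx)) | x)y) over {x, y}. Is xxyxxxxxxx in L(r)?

no

No split of xxyxxxxxxx into u·v has (((yy)(yx))|x) matching u and y matching v.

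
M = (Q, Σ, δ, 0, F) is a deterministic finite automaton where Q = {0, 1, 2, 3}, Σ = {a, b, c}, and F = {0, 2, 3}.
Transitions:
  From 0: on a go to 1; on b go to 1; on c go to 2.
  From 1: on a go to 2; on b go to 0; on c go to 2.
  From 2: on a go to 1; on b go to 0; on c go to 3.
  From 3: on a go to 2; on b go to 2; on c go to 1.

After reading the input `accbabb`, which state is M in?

1

0 --a--> 1
1 --c--> 2
2 --c--> 3
3 --b--> 2
2 --a--> 1
1 --b--> 0
0 --b--> 1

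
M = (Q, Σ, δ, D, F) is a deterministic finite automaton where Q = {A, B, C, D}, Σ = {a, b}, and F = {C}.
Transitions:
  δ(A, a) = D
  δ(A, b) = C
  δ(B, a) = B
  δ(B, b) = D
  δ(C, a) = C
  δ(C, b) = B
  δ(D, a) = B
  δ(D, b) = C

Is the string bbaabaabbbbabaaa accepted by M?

rejected

D --b--> C
C --b--> B
B --a--> B
B --a--> B
B --b--> D
D --a--> B
B --a--> B
B --b--> D
D --b--> C
C --b--> B
B --b--> D
D --a--> B
B --b--> D
D --a--> B
B --a--> B
B --a--> B
End in state B, which is not an accepting state.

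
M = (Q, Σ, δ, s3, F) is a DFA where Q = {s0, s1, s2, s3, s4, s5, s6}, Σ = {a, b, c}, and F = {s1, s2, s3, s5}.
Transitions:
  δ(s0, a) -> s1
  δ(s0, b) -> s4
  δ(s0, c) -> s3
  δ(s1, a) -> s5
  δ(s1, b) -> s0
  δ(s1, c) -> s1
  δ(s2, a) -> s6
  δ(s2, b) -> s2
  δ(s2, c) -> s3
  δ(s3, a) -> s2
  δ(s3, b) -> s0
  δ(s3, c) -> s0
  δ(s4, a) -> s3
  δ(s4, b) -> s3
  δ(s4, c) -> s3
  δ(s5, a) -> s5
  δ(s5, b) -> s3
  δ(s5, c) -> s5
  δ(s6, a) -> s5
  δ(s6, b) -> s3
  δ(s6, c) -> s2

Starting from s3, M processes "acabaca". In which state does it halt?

s6

s3 --a--> s2
s2 --c--> s3
s3 --a--> s2
s2 --b--> s2
s2 --a--> s6
s6 --c--> s2
s2 --a--> s6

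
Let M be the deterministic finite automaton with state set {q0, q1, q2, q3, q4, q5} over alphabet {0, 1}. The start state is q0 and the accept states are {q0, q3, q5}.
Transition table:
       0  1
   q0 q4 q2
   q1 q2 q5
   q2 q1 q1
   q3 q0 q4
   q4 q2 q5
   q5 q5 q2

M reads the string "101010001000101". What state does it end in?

q0 --1--> q2
q2 --0--> q1
q1 --1--> q5
q5 --0--> q5
q5 --1--> q2
q2 --0--> q1
q1 --0--> q2
q2 --0--> q1
q1 --1--> q5
q5 --0--> q5
q5 --0--> q5
q5 --0--> q5
q5 --1--> q2
q2 --0--> q1
q1 --1--> q5

q5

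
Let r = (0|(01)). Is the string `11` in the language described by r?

Neither 0 nor (01) matches 11.

no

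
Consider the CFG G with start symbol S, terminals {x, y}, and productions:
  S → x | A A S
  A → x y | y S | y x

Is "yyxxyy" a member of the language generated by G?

no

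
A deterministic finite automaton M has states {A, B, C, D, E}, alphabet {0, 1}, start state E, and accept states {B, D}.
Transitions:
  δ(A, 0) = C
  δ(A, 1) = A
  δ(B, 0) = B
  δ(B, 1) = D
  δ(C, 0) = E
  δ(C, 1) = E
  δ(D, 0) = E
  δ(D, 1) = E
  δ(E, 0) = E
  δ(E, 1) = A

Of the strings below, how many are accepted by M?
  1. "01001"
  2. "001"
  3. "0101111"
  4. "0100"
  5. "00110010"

0

"01001": rejected
"001": rejected
"0101111": rejected
"0100": rejected
"00110010": rejected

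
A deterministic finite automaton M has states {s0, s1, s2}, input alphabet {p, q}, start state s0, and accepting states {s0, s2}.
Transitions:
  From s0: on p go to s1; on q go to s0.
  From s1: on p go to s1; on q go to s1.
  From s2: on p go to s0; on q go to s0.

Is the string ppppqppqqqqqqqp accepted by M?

rejected

s0 --p--> s1
s1 --p--> s1
s1 --p--> s1
s1 --p--> s1
s1 --q--> s1
s1 --p--> s1
s1 --p--> s1
s1 --q--> s1
s1 --q--> s1
s1 --q--> s1
s1 --q--> s1
s1 --q--> s1
s1 --q--> s1
s1 --q--> s1
s1 --p--> s1
End in state s1, which is not an accepting state.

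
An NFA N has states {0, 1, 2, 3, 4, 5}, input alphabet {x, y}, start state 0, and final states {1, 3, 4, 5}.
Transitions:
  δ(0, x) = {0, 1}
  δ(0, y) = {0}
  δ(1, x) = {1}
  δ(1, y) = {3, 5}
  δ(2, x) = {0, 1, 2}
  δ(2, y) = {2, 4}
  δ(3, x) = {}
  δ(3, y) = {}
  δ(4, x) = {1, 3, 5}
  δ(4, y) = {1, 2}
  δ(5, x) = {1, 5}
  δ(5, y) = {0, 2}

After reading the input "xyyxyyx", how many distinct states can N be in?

5

Start: {0}
read x: {0, 1}
read y: {0, 3, 5}
read y: {0, 2}
read x: {0, 1, 2}
read y: {0, 2, 3, 4, 5}
read y: {0, 1, 2, 4}
read x: {0, 1, 2, 3, 5}
Final reachable set {0, 1, 2, 3, 5} has 5 states.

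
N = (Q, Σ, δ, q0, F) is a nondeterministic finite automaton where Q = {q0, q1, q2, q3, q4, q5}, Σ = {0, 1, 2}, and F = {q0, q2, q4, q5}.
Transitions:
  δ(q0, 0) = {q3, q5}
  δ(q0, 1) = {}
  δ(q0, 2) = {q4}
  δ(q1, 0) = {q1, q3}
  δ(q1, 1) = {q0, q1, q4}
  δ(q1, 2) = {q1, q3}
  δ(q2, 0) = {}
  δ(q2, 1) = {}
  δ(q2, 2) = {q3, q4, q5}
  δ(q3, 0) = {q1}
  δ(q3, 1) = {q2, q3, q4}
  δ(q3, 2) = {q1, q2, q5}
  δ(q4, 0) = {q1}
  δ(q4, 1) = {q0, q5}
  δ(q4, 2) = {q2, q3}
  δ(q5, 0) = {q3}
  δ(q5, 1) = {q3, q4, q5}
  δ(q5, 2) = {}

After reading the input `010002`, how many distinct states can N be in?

4

Start: {q0}
read 0: {q3, q5}
read 1: {q2, q3, q4, q5}
read 0: {q1, q3}
read 0: {q1, q3}
read 0: {q1, q3}
read 2: {q1, q2, q3, q5}
Final reachable set {q1, q2, q3, q5} has 4 states.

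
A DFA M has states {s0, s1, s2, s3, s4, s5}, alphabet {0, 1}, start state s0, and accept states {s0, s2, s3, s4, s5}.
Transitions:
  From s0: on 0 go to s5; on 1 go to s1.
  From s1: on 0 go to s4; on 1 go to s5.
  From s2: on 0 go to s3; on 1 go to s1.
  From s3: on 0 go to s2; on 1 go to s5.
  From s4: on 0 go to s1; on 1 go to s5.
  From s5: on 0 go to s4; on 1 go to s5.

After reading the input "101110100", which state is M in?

s1

s0 --1--> s1
s1 --0--> s4
s4 --1--> s5
s5 --1--> s5
s5 --1--> s5
s5 --0--> s4
s4 --1--> s5
s5 --0--> s4
s4 --0--> s1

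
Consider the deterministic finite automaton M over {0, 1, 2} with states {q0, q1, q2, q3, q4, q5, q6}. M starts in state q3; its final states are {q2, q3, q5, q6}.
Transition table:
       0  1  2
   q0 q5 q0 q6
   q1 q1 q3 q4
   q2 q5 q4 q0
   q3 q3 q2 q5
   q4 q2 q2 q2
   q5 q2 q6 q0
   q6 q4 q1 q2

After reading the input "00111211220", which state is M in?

q5

q3 --0--> q3
q3 --0--> q3
q3 --1--> q2
q2 --1--> q4
q4 --1--> q2
q2 --2--> q0
q0 --1--> q0
q0 --1--> q0
q0 --2--> q6
q6 --2--> q2
q2 --0--> q5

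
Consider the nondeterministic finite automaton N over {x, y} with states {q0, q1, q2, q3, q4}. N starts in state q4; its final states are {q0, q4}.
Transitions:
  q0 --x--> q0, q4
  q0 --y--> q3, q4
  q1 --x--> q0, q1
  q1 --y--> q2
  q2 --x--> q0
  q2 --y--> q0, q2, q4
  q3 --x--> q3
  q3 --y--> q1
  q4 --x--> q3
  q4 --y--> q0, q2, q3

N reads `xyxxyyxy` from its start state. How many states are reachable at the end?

Start: {q4}
read x: {q3}
read y: {q1}
read x: {q0, q1}
read x: {q0, q1, q4}
read y: {q0, q2, q3, q4}
read y: {q0, q1, q2, q3, q4}
read x: {q0, q1, q3, q4}
read y: {q0, q1, q2, q3, q4}
Final reachable set {q0, q1, q2, q3, q4} has 5 states.

5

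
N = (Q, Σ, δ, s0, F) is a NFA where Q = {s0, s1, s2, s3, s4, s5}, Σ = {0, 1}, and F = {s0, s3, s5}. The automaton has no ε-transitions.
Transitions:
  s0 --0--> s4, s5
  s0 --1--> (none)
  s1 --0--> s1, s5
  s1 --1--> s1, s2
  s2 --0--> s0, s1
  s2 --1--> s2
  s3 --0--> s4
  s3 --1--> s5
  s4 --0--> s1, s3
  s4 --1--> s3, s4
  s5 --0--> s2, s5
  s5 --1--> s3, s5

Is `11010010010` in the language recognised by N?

rejected

Start: {s0}
read 1: {}
The reachable set is empty and stays empty for the remaining 10 symbols.
Reachable ∩ accepting = {} — empty.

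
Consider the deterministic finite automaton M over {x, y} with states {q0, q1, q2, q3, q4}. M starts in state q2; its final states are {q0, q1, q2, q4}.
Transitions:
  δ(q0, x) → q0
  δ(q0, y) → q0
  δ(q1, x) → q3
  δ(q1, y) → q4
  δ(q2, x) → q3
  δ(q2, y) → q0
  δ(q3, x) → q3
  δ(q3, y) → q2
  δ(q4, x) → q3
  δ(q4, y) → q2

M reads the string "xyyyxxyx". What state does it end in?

q0

q2 --x--> q3
q3 --y--> q2
q2 --y--> q0
q0 --y--> q0
q0 --x--> q0
q0 --x--> q0
q0 --y--> q0
q0 --x--> q0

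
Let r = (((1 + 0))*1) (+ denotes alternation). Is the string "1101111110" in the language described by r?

no

No split of 1101111110 into u·v has ((1+0))* matching u and 1 matching v.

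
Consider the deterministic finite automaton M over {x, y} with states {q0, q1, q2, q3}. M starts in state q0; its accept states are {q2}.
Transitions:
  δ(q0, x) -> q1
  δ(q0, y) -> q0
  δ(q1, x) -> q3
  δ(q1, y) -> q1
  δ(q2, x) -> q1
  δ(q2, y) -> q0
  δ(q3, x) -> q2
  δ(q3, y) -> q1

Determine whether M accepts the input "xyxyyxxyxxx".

q0 --x--> q1
q1 --y--> q1
q1 --x--> q3
q3 --y--> q1
q1 --y--> q1
q1 --x--> q3
q3 --x--> q2
q2 --y--> q0
q0 --x--> q1
q1 --x--> q3
q3 --x--> q2
End in state q2, which is an accepting state.

accepted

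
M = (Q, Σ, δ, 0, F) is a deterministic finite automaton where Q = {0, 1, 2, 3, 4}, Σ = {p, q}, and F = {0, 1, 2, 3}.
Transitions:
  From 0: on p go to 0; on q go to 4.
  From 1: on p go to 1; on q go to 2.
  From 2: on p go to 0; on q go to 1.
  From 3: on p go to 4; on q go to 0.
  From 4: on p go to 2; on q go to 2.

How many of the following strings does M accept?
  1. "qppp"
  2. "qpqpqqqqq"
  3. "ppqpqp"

3

"qppp": accepted
"qpqpqqqqq": accepted
"ppqpqp": accepted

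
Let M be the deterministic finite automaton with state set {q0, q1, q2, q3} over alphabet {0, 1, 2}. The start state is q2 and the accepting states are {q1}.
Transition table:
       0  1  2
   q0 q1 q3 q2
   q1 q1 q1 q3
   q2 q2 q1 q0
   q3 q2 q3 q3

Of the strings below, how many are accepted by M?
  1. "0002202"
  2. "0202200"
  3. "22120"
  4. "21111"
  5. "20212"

"0002202": rejected
"0202200": rejected
"22120": rejected
"21111": rejected
"20212": rejected

0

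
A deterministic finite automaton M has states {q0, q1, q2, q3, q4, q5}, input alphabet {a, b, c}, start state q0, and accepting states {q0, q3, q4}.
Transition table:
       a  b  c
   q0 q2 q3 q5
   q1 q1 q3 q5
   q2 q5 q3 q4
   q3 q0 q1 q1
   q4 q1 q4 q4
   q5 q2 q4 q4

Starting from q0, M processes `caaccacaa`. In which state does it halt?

q0 --c--> q5
q5 --a--> q2
q2 --a--> q5
q5 --c--> q4
q4 --c--> q4
q4 --a--> q1
q1 --c--> q5
q5 --a--> q2
q2 --a--> q5

q5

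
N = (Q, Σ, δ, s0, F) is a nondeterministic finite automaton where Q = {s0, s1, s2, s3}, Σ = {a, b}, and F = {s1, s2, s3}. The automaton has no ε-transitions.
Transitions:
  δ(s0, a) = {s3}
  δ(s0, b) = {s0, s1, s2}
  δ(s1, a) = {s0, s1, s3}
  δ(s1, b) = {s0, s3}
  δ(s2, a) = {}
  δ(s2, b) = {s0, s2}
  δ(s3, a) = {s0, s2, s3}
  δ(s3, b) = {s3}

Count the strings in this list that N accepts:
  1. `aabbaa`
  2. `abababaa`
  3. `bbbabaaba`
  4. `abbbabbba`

4

`aabbaa`: accepted
`abababaa`: accepted
`bbbabaaba`: accepted
`abbbabbba`: accepted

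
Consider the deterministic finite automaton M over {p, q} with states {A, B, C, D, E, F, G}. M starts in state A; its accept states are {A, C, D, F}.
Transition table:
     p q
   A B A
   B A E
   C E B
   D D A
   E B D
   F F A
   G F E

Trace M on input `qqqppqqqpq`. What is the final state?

A --q--> A
A --q--> A
A --q--> A
A --p--> B
B --p--> A
A --q--> A
A --q--> A
A --q--> A
A --p--> B
B --q--> E

E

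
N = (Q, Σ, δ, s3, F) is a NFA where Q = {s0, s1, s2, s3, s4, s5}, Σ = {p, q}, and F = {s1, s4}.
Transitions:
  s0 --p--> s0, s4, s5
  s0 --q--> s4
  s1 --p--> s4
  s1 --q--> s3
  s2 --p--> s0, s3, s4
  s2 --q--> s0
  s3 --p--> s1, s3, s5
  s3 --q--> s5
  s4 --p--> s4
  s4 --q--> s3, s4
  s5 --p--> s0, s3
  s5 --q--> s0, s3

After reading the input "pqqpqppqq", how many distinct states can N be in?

4

Start: {s3}
read p: {s1, s3, s5}
read q: {s0, s3, s5}
read q: {s0, s3, s4, s5}
read p: {s0, s1, s3, s4, s5}
read q: {s0, s3, s4, s5}
read p: {s0, s1, s3, s4, s5}
read p: {s0, s1, s3, s4, s5}
read q: {s0, s3, s4, s5}
read q: {s0, s3, s4, s5}
Final reachable set {s0, s3, s4, s5} has 4 states.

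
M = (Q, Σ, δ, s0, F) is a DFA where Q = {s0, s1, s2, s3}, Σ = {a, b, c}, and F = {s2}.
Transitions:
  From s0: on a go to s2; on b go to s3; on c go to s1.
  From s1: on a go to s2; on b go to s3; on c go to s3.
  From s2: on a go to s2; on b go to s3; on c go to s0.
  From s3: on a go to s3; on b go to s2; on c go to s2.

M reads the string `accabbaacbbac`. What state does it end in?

s0

s0 --a--> s2
s2 --c--> s0
s0 --c--> s1
s1 --a--> s2
s2 --b--> s3
s3 --b--> s2
s2 --a--> s2
s2 --a--> s2
s2 --c--> s0
s0 --b--> s3
s3 --b--> s2
s2 --a--> s2
s2 --c--> s0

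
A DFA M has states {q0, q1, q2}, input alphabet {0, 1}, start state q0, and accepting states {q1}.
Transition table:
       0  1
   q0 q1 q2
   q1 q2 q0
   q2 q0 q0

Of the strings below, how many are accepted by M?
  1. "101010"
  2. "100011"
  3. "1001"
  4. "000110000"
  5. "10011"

"101010": rejected
"100011": rejected
"1001": rejected
"000110000": accepted
"10011": rejected

1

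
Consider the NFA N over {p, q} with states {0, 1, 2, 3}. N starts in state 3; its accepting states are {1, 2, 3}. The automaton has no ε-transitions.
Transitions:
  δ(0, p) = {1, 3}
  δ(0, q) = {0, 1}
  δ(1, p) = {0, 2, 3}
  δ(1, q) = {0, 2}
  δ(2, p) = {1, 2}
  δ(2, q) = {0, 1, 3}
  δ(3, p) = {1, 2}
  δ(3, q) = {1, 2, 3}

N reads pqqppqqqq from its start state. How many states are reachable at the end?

4

Start: {3}
read p: {1, 2}
read q: {0, 1, 2, 3}
read q: {0, 1, 2, 3}
read p: {0, 1, 2, 3}
read p: {0, 1, 2, 3}
read q: {0, 1, 2, 3}
read q: {0, 1, 2, 3}
read q: {0, 1, 2, 3}
read q: {0, 1, 2, 3}
Final reachable set {0, 1, 2, 3} has 4 states.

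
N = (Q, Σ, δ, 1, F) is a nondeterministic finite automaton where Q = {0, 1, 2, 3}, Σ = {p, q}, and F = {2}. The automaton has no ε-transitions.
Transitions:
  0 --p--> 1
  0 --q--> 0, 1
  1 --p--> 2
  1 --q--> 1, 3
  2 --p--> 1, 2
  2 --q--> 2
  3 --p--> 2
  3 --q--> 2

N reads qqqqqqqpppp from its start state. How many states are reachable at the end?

2

Start: {1}
read q: {1, 3}
read q: {1, 2, 3}
read q: {1, 2, 3}
read q: {1, 2, 3}
read q: {1, 2, 3}
read q: {1, 2, 3}
read q: {1, 2, 3}
read p: {1, 2}
read p: {1, 2}
read p: {1, 2}
read p: {1, 2}
Final reachable set {1, 2} has 2 states.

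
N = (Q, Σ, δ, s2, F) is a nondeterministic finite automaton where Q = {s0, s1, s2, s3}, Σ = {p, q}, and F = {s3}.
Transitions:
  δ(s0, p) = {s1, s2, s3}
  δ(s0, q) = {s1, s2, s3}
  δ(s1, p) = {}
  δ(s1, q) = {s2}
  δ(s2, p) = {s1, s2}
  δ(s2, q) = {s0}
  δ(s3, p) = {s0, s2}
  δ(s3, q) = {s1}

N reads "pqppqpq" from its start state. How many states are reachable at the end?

4

Start: {s2}
read p: {s1, s2}
read q: {s0, s2}
read p: {s1, s2, s3}
read p: {s0, s1, s2}
read q: {s0, s1, s2, s3}
read p: {s0, s1, s2, s3}
read q: {s0, s1, s2, s3}
Final reachable set {s0, s1, s2, s3} has 4 states.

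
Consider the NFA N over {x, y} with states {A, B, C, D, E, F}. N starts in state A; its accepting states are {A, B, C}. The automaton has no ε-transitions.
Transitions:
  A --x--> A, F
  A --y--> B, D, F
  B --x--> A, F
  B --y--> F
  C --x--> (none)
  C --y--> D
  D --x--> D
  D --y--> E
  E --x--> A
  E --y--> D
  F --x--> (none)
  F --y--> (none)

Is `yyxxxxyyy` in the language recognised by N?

rejected

Start: {A}
read y: {B, D, F}
read y: {E, F}
read x: {A}
read x: {A, F}
read x: {A, F}
read x: {A, F}
read y: {B, D, F}
read y: {E, F}
read y: {D}
Reachable ∩ accepting = {} — empty.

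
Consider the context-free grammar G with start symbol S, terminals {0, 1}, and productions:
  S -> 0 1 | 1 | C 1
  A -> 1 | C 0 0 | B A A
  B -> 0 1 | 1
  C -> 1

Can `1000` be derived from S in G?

no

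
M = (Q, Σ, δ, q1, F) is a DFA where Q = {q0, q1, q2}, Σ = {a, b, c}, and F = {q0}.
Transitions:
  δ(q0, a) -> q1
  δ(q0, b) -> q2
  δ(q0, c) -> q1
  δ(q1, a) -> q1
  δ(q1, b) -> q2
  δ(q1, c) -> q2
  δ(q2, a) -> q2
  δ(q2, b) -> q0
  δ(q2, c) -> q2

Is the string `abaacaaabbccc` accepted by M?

rejected

q1 --a--> q1
q1 --b--> q2
q2 --a--> q2
q2 --a--> q2
q2 --c--> q2
q2 --a--> q2
q2 --a--> q2
q2 --a--> q2
q2 --b--> q0
q0 --b--> q2
q2 --c--> q2
q2 --c--> q2
q2 --c--> q2
End in state q2, which is not an accepting state.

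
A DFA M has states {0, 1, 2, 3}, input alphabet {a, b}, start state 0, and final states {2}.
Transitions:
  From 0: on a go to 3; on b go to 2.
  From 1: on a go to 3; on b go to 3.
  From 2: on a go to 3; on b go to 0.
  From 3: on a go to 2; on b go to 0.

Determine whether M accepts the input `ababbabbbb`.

accepted

0 --a--> 3
3 --b--> 0
0 --a--> 3
3 --b--> 0
0 --b--> 2
2 --a--> 3
3 --b--> 0
0 --b--> 2
2 --b--> 0
0 --b--> 2
End in state 2, which is an accepting state.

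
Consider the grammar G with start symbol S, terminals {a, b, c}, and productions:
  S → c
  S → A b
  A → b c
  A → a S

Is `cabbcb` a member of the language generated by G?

no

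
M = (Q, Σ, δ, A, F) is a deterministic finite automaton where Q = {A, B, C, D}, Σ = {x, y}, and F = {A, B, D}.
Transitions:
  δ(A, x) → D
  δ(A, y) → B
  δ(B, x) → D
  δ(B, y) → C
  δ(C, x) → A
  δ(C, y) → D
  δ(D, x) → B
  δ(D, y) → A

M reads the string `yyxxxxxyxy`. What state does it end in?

B

A --y--> B
B --y--> C
C --x--> A
A --x--> D
D --x--> B
B --x--> D
D --x--> B
B --y--> C
C --x--> A
A --y--> B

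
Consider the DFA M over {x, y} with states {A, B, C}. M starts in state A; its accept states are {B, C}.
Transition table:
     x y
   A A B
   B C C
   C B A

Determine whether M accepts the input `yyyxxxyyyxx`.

A --y--> B
B --y--> C
C --y--> A
A --x--> A
A --x--> A
A --x--> A
A --y--> B
B --y--> C
C --y--> A
A --x--> A
A --x--> A
End in state A, which is not an accepting state.

rejected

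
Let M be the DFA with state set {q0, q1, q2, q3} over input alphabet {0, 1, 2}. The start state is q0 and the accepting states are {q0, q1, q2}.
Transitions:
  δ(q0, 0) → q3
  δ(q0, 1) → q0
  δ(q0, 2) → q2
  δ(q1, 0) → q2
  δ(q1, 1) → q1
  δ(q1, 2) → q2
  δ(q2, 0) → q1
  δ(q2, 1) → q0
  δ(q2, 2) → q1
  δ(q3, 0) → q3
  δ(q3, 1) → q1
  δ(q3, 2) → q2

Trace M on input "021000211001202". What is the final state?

q2

q0 --0--> q3
q3 --2--> q2
q2 --1--> q0
q0 --0--> q3
q3 --0--> q3
q3 --0--> q3
q3 --2--> q2
q2 --1--> q0
q0 --1--> q0
q0 --0--> q3
q3 --0--> q3
q3 --1--> q1
q1 --2--> q2
q2 --0--> q1
q1 --2--> q2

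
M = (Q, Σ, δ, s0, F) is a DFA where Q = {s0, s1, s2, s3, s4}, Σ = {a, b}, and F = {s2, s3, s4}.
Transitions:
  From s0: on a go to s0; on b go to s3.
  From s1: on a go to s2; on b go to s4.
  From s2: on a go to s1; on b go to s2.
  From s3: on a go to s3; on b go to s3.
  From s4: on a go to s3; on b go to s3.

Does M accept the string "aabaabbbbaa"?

s0 --a--> s0
s0 --a--> s0
s0 --b--> s3
s3 --a--> s3
s3 --a--> s3
s3 --b--> s3
s3 --b--> s3
s3 --b--> s3
s3 --b--> s3
s3 --a--> s3
s3 --a--> s3
End in state s3, which is an accepting state.

accepted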